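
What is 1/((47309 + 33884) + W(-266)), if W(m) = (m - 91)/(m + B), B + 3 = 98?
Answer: 57/4628120 ≈ 1.2316e-5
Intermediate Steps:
B = 95 (B = -3 + 98 = 95)
W(m) = (-91 + m)/(95 + m) (W(m) = (m - 91)/(m + 95) = (-91 + m)/(95 + m))
1/((47309 + 33884) + W(-266)) = 1/((47309 + 33884) + (-91 - 266)/(95 - 266)) = 1/(81193 - 357/(-171)) = 1/(81193 - 1/171*(-357)) = 1/(81193 + 119/57) = 1/(4628120/57) = 57/4628120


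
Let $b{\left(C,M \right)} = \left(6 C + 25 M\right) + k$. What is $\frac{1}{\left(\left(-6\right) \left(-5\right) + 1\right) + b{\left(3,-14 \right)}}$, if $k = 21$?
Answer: $- \frac{1}{280} \approx -0.0035714$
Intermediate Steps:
$b{\left(C,M \right)} = 21 + 6 C + 25 M$ ($b{\left(C,M \right)} = \left(6 C + 25 M\right) + 21 = 21 + 6 C + 25 M$)
$\frac{1}{\left(\left(-6\right) \left(-5\right) + 1\right) + b{\left(3,-14 \right)}} = \frac{1}{\left(\left(-6\right) \left(-5\right) + 1\right) + \left(21 + 6 \cdot 3 + 25 \left(-14\right)\right)} = \frac{1}{\left(30 + 1\right) + \left(21 + 18 - 350\right)} = \frac{1}{31 - 311} = \frac{1}{-280} = - \frac{1}{280}$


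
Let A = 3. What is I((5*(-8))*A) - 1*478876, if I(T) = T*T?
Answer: -464476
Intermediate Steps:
I(T) = T²
I((5*(-8))*A) - 1*478876 = ((5*(-8))*3)² - 1*478876 = (-40*3)² - 478876 = (-120)² - 478876 = 14400 - 478876 = -464476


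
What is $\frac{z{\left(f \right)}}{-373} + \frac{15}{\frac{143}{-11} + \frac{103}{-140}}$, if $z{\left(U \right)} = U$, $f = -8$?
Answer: $- \frac{255972}{239093} \approx -1.0706$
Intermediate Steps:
$\frac{z{\left(f \right)}}{-373} + \frac{15}{\frac{143}{-11} + \frac{103}{-140}} = - \frac{8}{-373} + \frac{15}{\frac{143}{-11} + \frac{103}{-140}} = \left(-8\right) \left(- \frac{1}{373}\right) + \frac{15}{143 \left(- \frac{1}{11}\right) + 103 \left(- \frac{1}{140}\right)} = \frac{8}{373} + \frac{15}{-13 - \frac{103}{140}} = \frac{8}{373} + \frac{15}{- \frac{1923}{140}} = \frac{8}{373} + 15 \left(- \frac{140}{1923}\right) = \frac{8}{373} - \frac{700}{641} = - \frac{255972}{239093}$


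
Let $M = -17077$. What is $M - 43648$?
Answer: $-60725$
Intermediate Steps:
$M - 43648 = -17077 - 43648 = -60725$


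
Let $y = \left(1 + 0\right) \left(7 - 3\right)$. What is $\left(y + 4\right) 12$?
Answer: $96$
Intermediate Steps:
$y = 4$ ($y = 1 \cdot 4 = 4$)
$\left(y + 4\right) 12 = \left(4 + 4\right) 12 = 8 \cdot 12 = 96$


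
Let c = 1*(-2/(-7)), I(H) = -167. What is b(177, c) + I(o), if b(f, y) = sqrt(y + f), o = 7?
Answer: -167 + sqrt(8687)/7 ≈ -153.69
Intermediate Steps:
c = 2/7 (c = 1*(-2*(-1/7)) = 1*(2/7) = 2/7 ≈ 0.28571)
b(f, y) = sqrt(f + y)
b(177, c) + I(o) = sqrt(177 + 2/7) - 167 = sqrt(1241/7) - 167 = sqrt(8687)/7 - 167 = -167 + sqrt(8687)/7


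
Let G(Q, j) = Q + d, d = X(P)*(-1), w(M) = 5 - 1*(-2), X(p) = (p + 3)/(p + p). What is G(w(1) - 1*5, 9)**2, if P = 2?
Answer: 9/16 ≈ 0.56250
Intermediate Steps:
X(p) = (3 + p)/(2*p) (X(p) = (3 + p)/((2*p)) = (3 + p)*(1/(2*p)) = (3 + p)/(2*p))
w(M) = 7 (w(M) = 5 + 2 = 7)
d = -5/4 (d = ((1/2)*(3 + 2)/2)*(-1) = ((1/2)*(1/2)*5)*(-1) = (5/4)*(-1) = -5/4 ≈ -1.2500)
G(Q, j) = -5/4 + Q (G(Q, j) = Q - 5/4 = -5/4 + Q)
G(w(1) - 1*5, 9)**2 = (-5/4 + (7 - 1*5))**2 = (-5/4 + (7 - 5))**2 = (-5/4 + 2)**2 = (3/4)**2 = 9/16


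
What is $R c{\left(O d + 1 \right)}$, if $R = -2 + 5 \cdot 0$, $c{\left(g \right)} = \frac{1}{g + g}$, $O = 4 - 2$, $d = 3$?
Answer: $- \frac{1}{7} \approx -0.14286$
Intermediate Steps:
$O = 2$ ($O = 4 - 2 = 2$)
$c{\left(g \right)} = \frac{1}{2 g}$
$R = -2$ ($R = -2 + 0 = -2$)
$R c{\left(O d + 1 \right)} = - 2 \frac{1}{2 \left(2 \cdot 3 + 1\right)} = - 2 \frac{1}{2 \left(6 + 1\right)} = - 2 \frac{1}{2 \cdot 7} = - 2 \cdot \frac{1}{2} \cdot \frac{1}{7} = \left(-2\right) \frac{1}{14} = - \frac{1}{7}$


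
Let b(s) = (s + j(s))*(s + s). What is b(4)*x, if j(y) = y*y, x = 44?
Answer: 7040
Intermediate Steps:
j(y) = y²
b(s) = 2*s*(s + s²) (b(s) = (s + s²)*(s + s) = (s + s²)*(2*s) = 2*s*(s + s²))
b(4)*x = (2*4²*(1 + 4))*44 = (2*16*5)*44 = 160*44 = 7040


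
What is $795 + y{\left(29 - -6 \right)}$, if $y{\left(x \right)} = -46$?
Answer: $749$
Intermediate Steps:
$795 + y{\left(29 - -6 \right)} = 795 - 46 = 749$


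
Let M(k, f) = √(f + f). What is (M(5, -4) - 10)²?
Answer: 92 - 40*I*√2 ≈ 92.0 - 56.569*I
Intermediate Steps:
M(k, f) = √2*√f (M(k, f) = √(2*f) = √2*√f)
(M(5, -4) - 10)² = (√2*√(-4) - 10)² = (√2*(2*I) - 10)² = (2*I*√2 - 10)² = (-10 + 2*I*√2)²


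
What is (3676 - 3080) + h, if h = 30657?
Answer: 31253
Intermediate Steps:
(3676 - 3080) + h = (3676 - 3080) + 30657 = 596 + 30657 = 31253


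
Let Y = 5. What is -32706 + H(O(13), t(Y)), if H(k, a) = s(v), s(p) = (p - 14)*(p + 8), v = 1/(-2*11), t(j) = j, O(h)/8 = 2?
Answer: -15883779/484 ≈ -32818.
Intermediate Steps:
O(h) = 16 (O(h) = 8*2 = 16)
v = -1/22 (v = -1/2*1/11 = -1/22 ≈ -0.045455)
s(p) = (-14 + p)*(8 + p)
H(k, a) = -54075/484 (H(k, a) = -112 + (-1/22)**2 - 6*(-1/22) = -112 + 1/484 + 3/11 = -54075/484)
-32706 + H(O(13), t(Y)) = -32706 - 54075/484 = -15883779/484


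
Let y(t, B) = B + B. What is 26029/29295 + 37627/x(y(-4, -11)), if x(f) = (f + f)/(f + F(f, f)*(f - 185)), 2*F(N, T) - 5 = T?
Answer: -3830431012823/2577960 ≈ -1.4858e+6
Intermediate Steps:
y(t, B) = 2*B
F(N, T) = 5/2 + T/2
x(f) = 2*f/(f + (-185 + f)*(5/2 + f/2)) (x(f) = (f + f)/(f + (5/2 + f/2)*(f - 185)) = (2*f)/(f + (5/2 + f/2)*(-185 + f)) = (2*f)/(f + (-185 + f)*(5/2 + f/2)) = 2*f/(f + (-185 + f)*(5/2 + f/2)))
26029/29295 + 37627/x(y(-4, -11)) = 26029/29295 + 37627/((4*(2*(-11))/(-925 + (2*(-11))**2 - 356*(-11)))) = 26029*(1/29295) + 37627/((4*(-22)/(-925 + (-22)**2 - 178*(-22)))) = 26029/29295 + 37627/((4*(-22)/(-925 + 484 + 3916))) = 26029/29295 + 37627/((4*(-22)/3475)) = 26029/29295 + 37627/((4*(-22)*(1/3475))) = 26029/29295 + 37627/(-88/3475) = 26029/29295 + 37627*(-3475/88) = 26029/29295 - 130753825/88 = -3830431012823/2577960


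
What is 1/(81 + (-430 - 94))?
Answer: -1/443 ≈ -0.0022573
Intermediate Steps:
1/(81 + (-430 - 94)) = 1/(81 - 524) = 1/(-443) = -1/443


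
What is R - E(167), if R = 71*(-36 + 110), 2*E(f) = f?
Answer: 10341/2 ≈ 5170.5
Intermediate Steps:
E(f) = f/2
R = 5254 (R = 71*74 = 5254)
R - E(167) = 5254 - 167/2 = 10341/2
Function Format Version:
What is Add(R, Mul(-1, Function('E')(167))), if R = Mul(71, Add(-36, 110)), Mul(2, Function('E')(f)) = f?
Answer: Rational(10341, 2) ≈ 5170.5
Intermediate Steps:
Function('E')(f) = Mul(Rational(1, 2), f)
R = 5254 (R = Mul(71, 74) = 5254)
Add(R, Mul(-1, Function('E')(167))) = Add(5254, Mul(-1, Mul(Rational(1, 2), 167))) = Add(5254, Mul(-1, Rational(167, 2))) = Add(5254, Rational(-167, 2)) = Rational(10341, 2)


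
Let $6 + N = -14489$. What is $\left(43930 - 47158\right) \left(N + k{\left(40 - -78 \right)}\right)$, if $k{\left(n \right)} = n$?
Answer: $46408956$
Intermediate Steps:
$N = -14495$ ($N = -6 - 14489 = -14495$)
$\left(43930 - 47158\right) \left(N + k{\left(40 - -78 \right)}\right) = \left(43930 - 47158\right) \left(-14495 + \left(40 - -78\right)\right) = - 3228 \left(-14495 + \left(40 + 78\right)\right) = - 3228 \left(-14495 + 118\right) = \left(-3228\right) \left(-14377\right) = 46408956$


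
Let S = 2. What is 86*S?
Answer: 172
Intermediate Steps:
86*S = 86*2 = 172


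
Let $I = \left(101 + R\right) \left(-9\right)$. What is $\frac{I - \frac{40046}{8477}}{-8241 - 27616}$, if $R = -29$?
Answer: $\frac{5533142}{303959789} \approx 0.018204$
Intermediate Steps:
$I = -648$ ($I = \left(101 - 29\right) \left(-9\right) = 72 \left(-9\right) = -648$)
$\frac{I - \frac{40046}{8477}}{-8241 - 27616} = \frac{-648 - \frac{40046}{8477}}{-8241 - 27616} = \frac{-648 - \frac{40046}{8477}}{-35857} = \left(-648 - \frac{40046}{8477}\right) \left(- \frac{1}{35857}\right) = \left(- \frac{5533142}{8477}\right) \left(- \frac{1}{35857}\right) = \frac{5533142}{303959789}$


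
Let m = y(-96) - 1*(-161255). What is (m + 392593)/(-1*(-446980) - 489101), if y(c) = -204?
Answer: -553644/42121 ≈ -13.144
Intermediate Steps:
m = 161051 (m = -204 - 1*(-161255) = -204 + 161255 = 161051)
(m + 392593)/(-1*(-446980) - 489101) = (161051 + 392593)/(-1*(-446980) - 489101) = 553644/(446980 - 489101) = 553644/(-42121) = 553644*(-1/42121) = -553644/42121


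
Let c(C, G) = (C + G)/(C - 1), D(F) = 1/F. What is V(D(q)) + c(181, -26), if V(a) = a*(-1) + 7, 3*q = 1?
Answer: 175/36 ≈ 4.8611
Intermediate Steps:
q = ⅓ (q = (⅓)*1 = ⅓ ≈ 0.33333)
c(C, G) = (C + G)/(-1 + C)
V(a) = 7 - a (V(a) = -a + 7 = 7 - a)
V(D(q)) + c(181, -26) = (7 - 1/⅓) + (181 - 26)/(-1 + 181) = (7 - 1*3) + 155/180 = (7 - 3) + (1/180)*155 = 4 + 31/36 = 175/36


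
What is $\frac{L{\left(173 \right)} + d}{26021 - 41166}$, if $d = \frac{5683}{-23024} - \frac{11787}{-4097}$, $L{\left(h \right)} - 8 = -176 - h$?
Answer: $\frac{31918200211}{1428617672560} \approx 0.022342$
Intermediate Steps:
$L{\left(h \right)} = -168 - h$ ($L{\left(h \right)} = 8 - \left(176 + h\right) = -168 - h$)
$d = \frac{248100637}{94329328}$ ($d = 5683 \left(- \frac{1}{23024}\right) - - \frac{11787}{4097} = - \frac{5683}{23024} + \frac{11787}{4097} = \frac{248100637}{94329328} \approx 2.6302$)
$\frac{L{\left(173 \right)} + d}{26021 - 41166} = \frac{\left(-168 - 173\right) + \frac{248100637}{94329328}}{26021 - 41166} = \frac{\left(-168 - 173\right) + \frac{248100637}{94329328}}{-15145} = \left(-341 + \frac{248100637}{94329328}\right) \left(- \frac{1}{15145}\right) = \left(- \frac{31918200211}{94329328}\right) \left(- \frac{1}{15145}\right) = \frac{31918200211}{1428617672560}$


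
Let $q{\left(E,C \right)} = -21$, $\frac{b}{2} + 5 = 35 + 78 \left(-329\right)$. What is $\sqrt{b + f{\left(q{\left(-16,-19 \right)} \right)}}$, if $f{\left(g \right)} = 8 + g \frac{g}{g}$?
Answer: $i \sqrt{51277} \approx 226.44 i$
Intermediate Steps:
$b = -51264$ ($b = -10 + 2 \left(35 + 78 \left(-329\right)\right) = -10 + 2 \left(35 - 25662\right) = -10 + 2 \left(-25627\right) = -10 - 51254 = -51264$)
$f{\left(g \right)} = 8 + g$ ($f{\left(g \right)} = 8 + g 1 = 8 + g$)
$\sqrt{b + f{\left(q{\left(-16,-19 \right)} \right)}} = \sqrt{-51264 + \left(8 - 21\right)} = \sqrt{-51264 - 13} = \sqrt{-51277} = i \sqrt{51277}$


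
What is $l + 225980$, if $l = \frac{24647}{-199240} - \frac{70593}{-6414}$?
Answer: $\frac{48133246619377}{212987560} \approx 2.2599 \cdot 10^{5}$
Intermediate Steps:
$l = \frac{2317810577}{212987560}$ ($l = 24647 \left(- \frac{1}{199240}\right) - - \frac{23531}{2138} = - \frac{24647}{199240} + \frac{23531}{2138} = \frac{2317810577}{212987560} \approx 10.882$)
$l + 225980 = \frac{2317810577}{212987560} + 225980 = \frac{48133246619377}{212987560}$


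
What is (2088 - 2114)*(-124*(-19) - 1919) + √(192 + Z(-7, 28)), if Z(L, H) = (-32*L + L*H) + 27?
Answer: -11362 + √247 ≈ -11346.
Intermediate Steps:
Z(L, H) = 27 - 32*L + H*L (Z(L, H) = (-32*L + H*L) + 27 = 27 - 32*L + H*L)
(2088 - 2114)*(-124*(-19) - 1919) + √(192 + Z(-7, 28)) = (2088 - 2114)*(-124*(-19) - 1919) + √(192 + (27 - 32*(-7) + 28*(-7))) = -26*(2356 - 1919) + √(192 + (27 + 224 - 196)) = -26*437 + √(192 + 55) = -11362 + √247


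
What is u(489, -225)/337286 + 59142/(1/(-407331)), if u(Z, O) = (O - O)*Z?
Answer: -24090370002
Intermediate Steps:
u(Z, O) = 0 (u(Z, O) = 0*Z = 0)
u(489, -225)/337286 + 59142/(1/(-407331)) = 0/337286 + 59142/(1/(-407331)) = 0*(1/337286) + 59142/(-1/407331) = 0 + 59142*(-407331) = 0 - 24090370002 = -24090370002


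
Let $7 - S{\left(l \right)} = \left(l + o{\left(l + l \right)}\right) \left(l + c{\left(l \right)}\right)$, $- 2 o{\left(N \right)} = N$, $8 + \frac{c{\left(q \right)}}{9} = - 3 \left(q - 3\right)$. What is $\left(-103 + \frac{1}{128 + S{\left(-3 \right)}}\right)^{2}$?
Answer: $\frac{193321216}{18225} \approx 10607.0$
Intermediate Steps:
$c{\left(q \right)} = 9 - 27 q$ ($c{\left(q \right)} = -72 + 9 \left(- 3 \left(q - 3\right)\right) = -72 + 9 \left(- 3 \left(-3 + q\right)\right) = -72 + 9 \left(9 - 3 q\right) = -72 - \left(-81 + 27 q\right) = 9 - 27 q$)
$o{\left(N \right)} = - \frac{N}{2}$
$S{\left(l \right)} = 7$ ($S{\left(l \right)} = 7 - \left(l - \frac{l + l}{2}\right) \left(l - \left(-9 + 27 l\right)\right) = 7 - \left(l - \frac{2 l}{2}\right) \left(9 - 26 l\right) = 7 - \left(l - l\right) \left(9 - 26 l\right) = 7 - 0 \left(9 - 26 l\right) = 7 - 0 = 7 + 0 = 7$)
$\left(-103 + \frac{1}{128 + S{\left(-3 \right)}}\right)^{2} = \left(-103 + \frac{1}{128 + 7}\right)^{2} = \left(-103 + \frac{1}{135}\right)^{2} = \left(- \frac{13904}{135}\right)^{2} = \frac{193321216}{18225}$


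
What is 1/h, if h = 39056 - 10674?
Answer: 1/28382 ≈ 3.5234e-5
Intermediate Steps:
h = 28382
1/h = 1/28382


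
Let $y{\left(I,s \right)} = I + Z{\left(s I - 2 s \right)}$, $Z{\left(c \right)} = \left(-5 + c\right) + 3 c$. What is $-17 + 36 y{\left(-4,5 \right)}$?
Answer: $-4661$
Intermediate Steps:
$Z{\left(c \right)} = -5 + 4 c$
$y{\left(I,s \right)} = -5 + I - 8 s + 4 I s$ ($y{\left(I,s \right)} = I + \left(-5 + 4 \left(s I - 2 s\right)\right) = I + \left(-5 + 4 \left(I s - 2 s\right)\right) = I + \left(-5 + 4 \left(- 2 s + I s\right)\right) = I - \left(5 + 8 s - 4 I s\right) = -5 + I - 8 s + 4 I s$)
$-17 + 36 y{\left(-4,5 \right)} = -17 + 36 \left(-5 - 4 + 4 \cdot 5 \left(-2 - 4\right)\right) = -17 + 36 \left(-5 - 4 + 4 \cdot 5 \left(-6\right)\right) = -17 + 36 \left(-5 - 4 - 120\right) = -17 + 36 \left(-129\right) = -17 - 4644 = -4661$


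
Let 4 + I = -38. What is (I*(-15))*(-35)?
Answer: -22050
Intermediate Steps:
I = -42 (I = -4 - 38 = -42)
(I*(-15))*(-35) = -42*(-15)*(-35) = 630*(-35) = -22050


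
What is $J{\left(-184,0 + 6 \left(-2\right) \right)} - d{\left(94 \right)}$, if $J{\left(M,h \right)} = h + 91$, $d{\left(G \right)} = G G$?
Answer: $-8757$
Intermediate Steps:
$d{\left(G \right)} = G^{2}$
$J{\left(M,h \right)} = 91 + h$
$J{\left(-184,0 + 6 \left(-2\right) \right)} - d{\left(94 \right)} = \left(91 + \left(0 + 6 \left(-2\right)\right)\right) - 94^{2} = \left(91 + \left(0 - 12\right)\right) - 8836 = \left(91 - 12\right) - 8836 = 79 - 8836 = -8757$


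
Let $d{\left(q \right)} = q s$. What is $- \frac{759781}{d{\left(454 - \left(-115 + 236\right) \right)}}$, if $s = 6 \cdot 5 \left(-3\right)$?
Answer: $\frac{759781}{29970} \approx 25.351$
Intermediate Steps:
$s = -90$ ($s = 30 \left(-3\right) = -90$)
$d{\left(q \right)} = - 90 q$ ($d{\left(q \right)} = q \left(-90\right) = - 90 q$)
$- \frac{759781}{d{\left(454 - \left(-115 + 236\right) \right)}} = - \frac{759781}{\left(-90\right) \left(454 - \left(-115 + 236\right)\right)} = - \frac{759781}{\left(-90\right) \left(454 - 121\right)} = - \frac{759781}{\left(-90\right) 333} = - \frac{759781}{-29970} = \left(-759781\right) \left(- \frac{1}{29970}\right) = \frac{759781}{29970}$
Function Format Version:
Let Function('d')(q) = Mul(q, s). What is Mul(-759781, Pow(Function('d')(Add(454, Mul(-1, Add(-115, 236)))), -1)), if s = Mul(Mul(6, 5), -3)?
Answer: Rational(759781, 29970) ≈ 25.351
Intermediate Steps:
s = -90 (s = Mul(30, -3) = -90)
Function('d')(q) = Mul(-90, q) (Function('d')(q) = Mul(q, -90) = Mul(-90, q))
Mul(-759781, Pow(Function('d')(Add(454, Mul(-1, Add(-115, 236)))), -1)) = Mul(-759781, Pow(Mul(-90, Add(454, Mul(-1, Add(-115, 236)))), -1)) = Mul(-759781, Pow(Mul(-90, Add(454, Mul(-1, 121))), -1)) = Mul(-759781, Pow(Mul(-90, Add(454, -121)), -1)) = Mul(-759781, Pow(Mul(-90, 333), -1)) = Mul(-759781, Pow(-29970, -1)) = Mul(-759781, Rational(-1, 29970)) = Rational(759781, 29970)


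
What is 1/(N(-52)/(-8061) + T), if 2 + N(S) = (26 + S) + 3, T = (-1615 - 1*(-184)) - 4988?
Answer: -8061/51743534 ≈ -0.00015579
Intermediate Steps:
T = -6419 (T = (-1615 + 184) - 4988 = -1431 - 4988 = -6419)
N(S) = 27 + S (N(S) = -2 + ((26 + S) + 3) = -2 + (29 + S) = 27 + S)
1/(N(-52)/(-8061) + T) = 1/((27 - 52)/(-8061) - 6419) = 1/(-25*(-1/8061) - 6419) = 1/(25/8061 - 6419) = 1/(-51743534/8061) = -8061/51743534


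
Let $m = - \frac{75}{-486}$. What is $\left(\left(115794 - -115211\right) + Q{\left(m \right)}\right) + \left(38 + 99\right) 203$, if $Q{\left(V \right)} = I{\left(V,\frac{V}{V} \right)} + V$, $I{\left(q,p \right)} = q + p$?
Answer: $\frac{20964202}{81} \approx 2.5882 \cdot 10^{5}$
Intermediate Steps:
$m = \frac{25}{162}$ ($m = \left(-75\right) \left(- \frac{1}{486}\right) = \frac{25}{162} \approx 0.15432$)
$I{\left(q,p \right)} = p + q$
$Q{\left(V \right)} = 1 + 2 V$ ($Q{\left(V \right)} = \left(\frac{V}{V} + V\right) + V = \left(1 + V\right) + V = 1 + 2 V$)
$\left(\left(115794 - -115211\right) + Q{\left(m \right)}\right) + \left(38 + 99\right) 203 = \left(\left(115794 - -115211\right) + \left(1 + 2 \cdot \frac{25}{162}\right)\right) + \left(38 + 99\right) 203 = \left(\left(115794 + 115211\right) + \left(1 + \frac{25}{81}\right)\right) + 137 \cdot 203 = \left(231005 + \frac{106}{81}\right) + 27811 = \frac{18711511}{81} + 27811 = \frac{20964202}{81}$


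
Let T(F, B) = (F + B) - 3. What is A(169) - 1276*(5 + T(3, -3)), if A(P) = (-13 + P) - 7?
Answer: -2403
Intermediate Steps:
T(F, B) = -3 + B + F (T(F, B) = (B + F) - 3 = -3 + B + F)
A(P) = -20 + P
A(169) - 1276*(5 + T(3, -3)) = (-20 + 169) - 1276*(5 + (-3 - 3 + 3)) = 149 - 1276*(5 - 3) = 149 - 1276*2 = 149 - 1*2552 = 149 - 2552 = -2403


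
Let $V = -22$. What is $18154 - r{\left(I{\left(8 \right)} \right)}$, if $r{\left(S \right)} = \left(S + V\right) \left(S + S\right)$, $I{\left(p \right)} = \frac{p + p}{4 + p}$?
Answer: $\frac{163882}{9} \approx 18209.0$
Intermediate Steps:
$I{\left(p \right)} = \frac{2 p}{4 + p}$
$r{\left(S \right)} = 2 S \left(-22 + S\right)$ ($r{\left(S \right)} = \left(S - 22\right) \left(S + S\right) = \left(-22 + S\right) 2 S = 2 S \left(-22 + S\right)$)
$18154 - r{\left(I{\left(8 \right)} \right)} = 18154 - 2 \cdot 2 \cdot 8 \frac{1}{4 + 8} \left(-22 + 2 \cdot 8 \frac{1}{4 + 8}\right) = 18154 - 2 \cdot 2 \cdot 8 \cdot \frac{1}{12} \left(-22 + 2 \cdot 8 \cdot \frac{1}{12}\right) = 18154 - 2 \cdot \frac{4}{3} \left(-22 + \frac{4}{3}\right) = 18154 - 2 \cdot \frac{4}{3} \left(- \frac{62}{3}\right) = 18154 - - \frac{496}{9} = 18154 + \frac{496}{9} = \frac{163882}{9}$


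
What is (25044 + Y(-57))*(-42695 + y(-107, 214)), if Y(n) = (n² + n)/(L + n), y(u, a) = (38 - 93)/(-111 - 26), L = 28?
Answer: -4229434009440/3973 ≈ -1.0645e+9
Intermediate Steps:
y(u, a) = 55/137 (y(u, a) = -55/(-137) = -55*(-1/137) = 55/137)
Y(n) = (n + n²)/(28 + n) (Y(n) = (n² + n)/(28 + n) = (n + n²)/(28 + n))
(25044 + Y(-57))*(-42695 + y(-107, 214)) = (25044 - 57*(1 - 57)/(28 - 57))*(-42695 + 55/137) = (25044 - 57*(-56)/(-29))*(-5849160/137) = (25044 - 57*(-1/29)*(-56))*(-5849160/137) = (25044 - 3192/29)*(-5849160/137) = (723084/29)*(-5849160/137) = -4229434009440/3973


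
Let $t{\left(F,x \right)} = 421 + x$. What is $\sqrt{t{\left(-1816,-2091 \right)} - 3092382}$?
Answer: $26 i \sqrt{4577} \approx 1759.0 i$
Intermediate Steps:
$\sqrt{t{\left(-1816,-2091 \right)} - 3092382} = \sqrt{\left(421 - 2091\right) - 3092382} = \sqrt{-1670 - 3092382} = \sqrt{-3094052} = 26 i \sqrt{4577}$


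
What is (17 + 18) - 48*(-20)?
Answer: 995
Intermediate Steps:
(17 + 18) - 48*(-20) = 35 + 960 = 995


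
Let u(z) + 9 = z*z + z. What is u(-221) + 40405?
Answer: 89016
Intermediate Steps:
u(z) = -9 + z + z² (u(z) = -9 + (z*z + z) = -9 + (z² + z) = -9 + (z + z²) = -9 + z + z²)
u(-221) + 40405 = (-9 - 221 + (-221)²) + 40405 = (-9 - 221 + 48841) + 40405 = 48611 + 40405 = 89016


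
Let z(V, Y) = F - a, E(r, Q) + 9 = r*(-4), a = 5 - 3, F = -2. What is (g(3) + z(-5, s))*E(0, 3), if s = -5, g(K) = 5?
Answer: -9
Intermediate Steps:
a = 2
E(r, Q) = -9 - 4*r (E(r, Q) = -9 + r*(-4) = -9 - 4*r)
z(V, Y) = -4 (z(V, Y) = -2 - 1*2 = -2 - 2 = -4)
(g(3) + z(-5, s))*E(0, 3) = (5 - 4)*(-9 - 4*0) = 1*(-9 + 0) = 1*(-9) = -9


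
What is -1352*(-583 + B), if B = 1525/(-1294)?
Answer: 511006652/647 ≈ 7.8981e+5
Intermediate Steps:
B = -1525/1294 (B = 1525*(-1/1294) = -1525/1294 ≈ -1.1785)
-1352*(-583 + B) = -1352*(-583 - 1525/1294) = -1352*(-755927/1294) = 511006652/647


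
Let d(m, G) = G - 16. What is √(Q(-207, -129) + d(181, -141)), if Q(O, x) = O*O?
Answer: 2*√10673 ≈ 206.62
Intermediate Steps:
Q(O, x) = O²
d(m, G) = -16 + G
√(Q(-207, -129) + d(181, -141)) = √((-207)² + (-16 - 141)) = √(42849 - 157) = √42692 = 2*√10673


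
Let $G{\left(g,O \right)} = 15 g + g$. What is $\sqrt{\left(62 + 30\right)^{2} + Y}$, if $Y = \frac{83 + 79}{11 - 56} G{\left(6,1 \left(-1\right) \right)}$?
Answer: $\frac{4 \sqrt{12685}}{5} \approx 90.102$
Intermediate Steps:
$G{\left(g,O \right)} = 16 g$
$Y = - \frac{1728}{5}$ ($Y = \frac{83 + 79}{11 - 56} \cdot 16 \cdot 6 = \frac{162}{-45} \cdot 96 = 162 \left(- \frac{1}{45}\right) 96 = \left(- \frac{18}{5}\right) 96 = - \frac{1728}{5} \approx -345.6$)
$\sqrt{\left(62 + 30\right)^{2} + Y} = \sqrt{\left(62 + 30\right)^{2} - \frac{1728}{5}} = \sqrt{92^{2} - \frac{1728}{5}} = \sqrt{8464 - \frac{1728}{5}} = \sqrt{\frac{40592}{5}} = \frac{4 \sqrt{12685}}{5}$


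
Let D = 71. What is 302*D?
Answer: 21442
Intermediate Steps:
302*D = 302*71 = 21442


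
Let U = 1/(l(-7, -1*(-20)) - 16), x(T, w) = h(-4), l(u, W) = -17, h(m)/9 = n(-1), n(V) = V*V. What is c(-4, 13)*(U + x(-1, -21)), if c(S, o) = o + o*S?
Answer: -3848/11 ≈ -349.82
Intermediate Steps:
n(V) = V²
h(m) = 9 (h(m) = 9*(-1)² = 9*1 = 9)
x(T, w) = 9
c(S, o) = o + S*o
U = -1/33 (U = 1/(-17 - 16) = 1/(-33) = -1/33 ≈ -0.030303)
c(-4, 13)*(U + x(-1, -21)) = (13*(1 - 4))*(-1/33 + 9) = (13*(-3))*(296/33) = -39*296/33 = -3848/11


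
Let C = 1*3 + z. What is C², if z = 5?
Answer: 64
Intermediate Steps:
C = 8 (C = 1*3 + 5 = 3 + 5 = 8)
C² = 8² = 64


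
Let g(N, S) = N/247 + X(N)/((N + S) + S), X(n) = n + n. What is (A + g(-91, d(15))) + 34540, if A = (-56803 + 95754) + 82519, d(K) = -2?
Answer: 14821097/95 ≈ 1.5601e+5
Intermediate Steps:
X(n) = 2*n
g(N, S) = N/247 + 2*N/(N + 2*S) (g(N, S) = N/247 + (2*N)/((N + S) + S) = N*(1/247) + (2*N)/(N + 2*S) = N/247 + 2*N/(N + 2*S))
A = 121470 (A = 38951 + 82519 = 121470)
(A + g(-91, d(15))) + 34540 = (121470 + (1/247)*(-91)*(494 - 91 + 2*(-2))/(-91 + 2*(-2))) + 34540 = (121470 + (1/247)*(-91)*(494 - 91 - 4)/(-91 - 4)) + 34540 = (121470 + (1/247)*(-91)*399/(-95)) + 34540 = (121470 + (1/247)*(-91)*(-1/95)*399) + 34540 = (121470 + 147/95) + 34540 = 11539797/95 + 34540 = 14821097/95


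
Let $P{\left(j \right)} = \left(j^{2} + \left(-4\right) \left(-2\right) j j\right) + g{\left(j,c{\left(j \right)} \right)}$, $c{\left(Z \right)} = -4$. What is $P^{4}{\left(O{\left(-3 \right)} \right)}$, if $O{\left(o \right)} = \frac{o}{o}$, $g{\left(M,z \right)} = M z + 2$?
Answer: $2401$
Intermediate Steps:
$g{\left(M,z \right)} = 2 + M z$
$O{\left(o \right)} = 1$
$P{\left(j \right)} = 2 - 4 j + 9 j^{2}$ ($P{\left(j \right)} = \left(j^{2} + \left(-4\right) \left(-2\right) j j\right) + \left(2 + j \left(-4\right)\right) = \left(j^{2} + 8 j j\right) - \left(-2 + 4 j\right) = \left(j^{2} + 8 j^{2}\right) - \left(-2 + 4 j\right) = 9 j^{2} - \left(-2 + 4 j\right) = 2 - 4 j + 9 j^{2}$)
$P^{4}{\left(O{\left(-3 \right)} \right)} = \left(2 - 4 + 9 \cdot 1^{2}\right)^{4} = \left(2 - 4 + 9 \cdot 1\right)^{4} = \left(2 - 4 + 9\right)^{4} = 7^{4} = 2401$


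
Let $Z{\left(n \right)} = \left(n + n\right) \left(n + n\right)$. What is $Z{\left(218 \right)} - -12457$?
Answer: $202553$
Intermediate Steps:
$Z{\left(n \right)} = 4 n^{2}$ ($Z{\left(n \right)} = 2 n 2 n = 4 n^{2}$)
$Z{\left(218 \right)} - -12457 = 4 \cdot 218^{2} - -12457 = 4 \cdot 47524 + 12457 = 190096 + 12457 = 202553$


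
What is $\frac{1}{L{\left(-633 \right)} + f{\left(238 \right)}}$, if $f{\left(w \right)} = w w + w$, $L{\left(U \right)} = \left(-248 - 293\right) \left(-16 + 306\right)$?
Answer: $- \frac{1}{100008} \approx -9.9992 \cdot 10^{-6}$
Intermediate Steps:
$L{\left(U \right)} = -156890$ ($L{\left(U \right)} = \left(-541\right) 290 = -156890$)
$f{\left(w \right)} = w + w^{2}$ ($f{\left(w \right)} = w^{2} + w = w + w^{2}$)
$\frac{1}{L{\left(-633 \right)} + f{\left(238 \right)}} = \frac{1}{-156890 + 238 \left(1 + 238\right)} = \frac{1}{-156890 + 238 \cdot 239} = \frac{1}{-156890 + 56882} = \frac{1}{-100008} = - \frac{1}{100008}$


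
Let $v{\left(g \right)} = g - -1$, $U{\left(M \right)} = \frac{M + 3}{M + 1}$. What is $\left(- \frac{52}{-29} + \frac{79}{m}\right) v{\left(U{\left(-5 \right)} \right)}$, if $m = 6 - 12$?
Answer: $- \frac{1979}{116} \approx -17.06$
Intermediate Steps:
$U{\left(M \right)} = \frac{3 + M}{1 + M}$
$v{\left(g \right)} = 1 + g$ ($v{\left(g \right)} = g + 1 = 1 + g$)
$m = -6$ ($m = 6 - 12 = -6$)
$\left(- \frac{52}{-29} + \frac{79}{m}\right) v{\left(U{\left(-5 \right)} \right)} = \left(- \frac{52}{-29} + \frac{79}{-6}\right) \left(1 + \frac{3 - 5}{1 - 5}\right) = \left(\left(-52\right) \left(- \frac{1}{29}\right) + 79 \left(- \frac{1}{6}\right)\right) \left(1 + \frac{1}{-4} \left(-2\right)\right) = \left(\frac{52}{29} - \frac{79}{6}\right) \left(1 - - \frac{1}{2}\right) = - \frac{1979 \left(1 + \frac{1}{2}\right)}{174} = \left(- \frac{1979}{174}\right) \frac{3}{2} = - \frac{1979}{116}$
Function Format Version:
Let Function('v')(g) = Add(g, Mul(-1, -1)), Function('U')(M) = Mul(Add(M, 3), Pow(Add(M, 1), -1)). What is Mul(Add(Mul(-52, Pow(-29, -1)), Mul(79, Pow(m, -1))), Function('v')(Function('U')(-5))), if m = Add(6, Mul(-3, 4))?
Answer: Rational(-1979, 116) ≈ -17.060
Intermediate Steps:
Function('U')(M) = Mul(Pow(Add(1, M), -1), Add(3, M)) (Function('U')(M) = Mul(Add(3, M), Pow(Add(1, M), -1)) = Mul(Pow(Add(1, M), -1), Add(3, M)))
Function('v')(g) = Add(1, g) (Function('v')(g) = Add(g, 1) = Add(1, g))
m = -6 (m = Add(6, -12) = -6)
Mul(Add(Mul(-52, Pow(-29, -1)), Mul(79, Pow(m, -1))), Function('v')(Function('U')(-5))) = Mul(Add(Mul(-52, Pow(-29, -1)), Mul(79, Pow(-6, -1))), Add(1, Mul(Pow(Add(1, -5), -1), Add(3, -5)))) = Mul(Add(Mul(-52, Rational(-1, 29)), Mul(79, Rational(-1, 6))), Add(1, Mul(Pow(-4, -1), -2))) = Mul(Add(Rational(52, 29), Rational(-79, 6)), Add(1, Mul(Rational(-1, 4), -2))) = Mul(Rational(-1979, 174), Add(1, Rational(1, 2))) = Mul(Rational(-1979, 174), Rational(3, 2)) = Rational(-1979, 116)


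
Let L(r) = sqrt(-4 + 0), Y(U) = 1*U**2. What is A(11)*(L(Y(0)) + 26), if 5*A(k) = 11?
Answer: 286/5 + 22*I/5 ≈ 57.2 + 4.4*I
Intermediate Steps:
Y(U) = U**2
L(r) = 2*I (L(r) = sqrt(-4) = 2*I)
A(k) = 11/5 (A(k) = (1/5)*11 = 11/5)
A(11)*(L(Y(0)) + 26) = 11*(2*I + 26)/5 = 11*(26 + 2*I)/5 = 286/5 + 22*I/5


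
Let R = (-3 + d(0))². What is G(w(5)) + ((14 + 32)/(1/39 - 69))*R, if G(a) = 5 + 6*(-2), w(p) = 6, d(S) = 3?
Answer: -7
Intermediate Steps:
G(a) = -7 (G(a) = 5 - 12 = -7)
R = 0 (R = (-3 + 3)² = 0² = 0)
G(w(5)) + ((14 + 32)/(1/39 - 69))*R = -7 + ((14 + 32)/(1/39 - 69))*0 = -7 + (46/(1/39 - 69))*0 = -7 + (46/(-2690/39))*0 = -7 + (46*(-39/2690))*0 = -7 - 897/1345*0 = -7 + 0 = -7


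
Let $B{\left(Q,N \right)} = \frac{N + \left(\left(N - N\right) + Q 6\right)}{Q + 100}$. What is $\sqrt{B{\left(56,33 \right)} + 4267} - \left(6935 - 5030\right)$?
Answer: $-1905 + \frac{\sqrt{2886091}}{26} \approx -1839.7$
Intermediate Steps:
$B{\left(Q,N \right)} = \frac{N + 6 Q}{100 + Q}$ ($B{\left(Q,N \right)} = \frac{N + \left(0 + 6 Q\right)}{100 + Q} = \frac{N + 6 Q}{100 + Q}$)
$\sqrt{B{\left(56,33 \right)} + 4267} - \left(6935 - 5030\right) = \sqrt{\frac{33 + 6 \cdot 56}{100 + 56} + 4267} - \left(6935 - 5030\right) = \sqrt{\frac{33 + 336}{156} + 4267} - \left(6935 - 5030\right) = \sqrt{\frac{1}{156} \cdot 369 + 4267} - 1905 = \sqrt{\frac{123}{52} + 4267} - 1905 = \sqrt{\frac{222007}{52}} - 1905 = \frac{\sqrt{2886091}}{26} - 1905 = -1905 + \frac{\sqrt{2886091}}{26}$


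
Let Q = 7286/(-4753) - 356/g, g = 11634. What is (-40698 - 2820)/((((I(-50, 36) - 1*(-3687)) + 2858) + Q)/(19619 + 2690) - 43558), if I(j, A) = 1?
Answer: 1917290294116533/1919039666027198 ≈ 0.99909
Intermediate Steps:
Q = -6175528/3949743 (Q = 7286/(-4753) - 356/11634 = 7286*(-1/4753) - 356*1/11634 = -7286/4753 - 178/5817 = -6175528/3949743 ≈ -1.5635)
(-40698 - 2820)/((((I(-50, 36) - 1*(-3687)) + 2858) + Q)/(19619 + 2690) - 43558) = (-40698 - 2820)/((((1 - 1*(-3687)) + 2858) - 6175528/3949743)/(19619 + 2690) - 43558) = -43518/((((1 + 3687) + 2858) - 6175528/3949743)/22309 - 43558) = -43518/(((3688 + 2858) - 6175528/3949743)*(1/22309) - 43558) = -43518/((6546 - 6175528/3949743)*(1/22309) - 43558) = -43518/((25848842150/3949743)*(1/22309) - 43558) = -43518/(25848842150/88114816587 - 43558) = -43518/(-3838079332054396/88114816587) = -43518*(-88114816587/3838079332054396) = 1917290294116533/1919039666027198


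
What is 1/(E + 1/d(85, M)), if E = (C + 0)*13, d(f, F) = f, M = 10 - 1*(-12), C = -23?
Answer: -85/25414 ≈ -0.0033446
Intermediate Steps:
M = 22 (M = 10 + 12 = 22)
E = -299 (E = (-23 + 0)*13 = -23*13 = -299)
1/(E + 1/d(85, M)) = 1/(-299 + 1/85) = 1/(-25414/85) = -85/25414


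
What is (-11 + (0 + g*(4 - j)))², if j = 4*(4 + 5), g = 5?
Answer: 29241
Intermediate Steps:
j = 36 (j = 4*9 = 36)
(-11 + (0 + g*(4 - j)))² = (-11 + (0 + 5*(4 - 1*36)))² = (-11 + (0 + 5*(4 - 36)))² = (-11 + (0 + 5*(-32)))² = (-11 + (0 - 160))² = (-11 - 160)² = (-171)² = 29241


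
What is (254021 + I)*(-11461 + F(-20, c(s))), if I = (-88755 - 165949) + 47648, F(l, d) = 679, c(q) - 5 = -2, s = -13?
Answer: -506376630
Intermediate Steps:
c(q) = 3 (c(q) = 5 - 2 = 3)
I = -207056 (I = -254704 + 47648 = -207056)
(254021 + I)*(-11461 + F(-20, c(s))) = (254021 - 207056)*(-11461 + 679) = 46965*(-10782) = -506376630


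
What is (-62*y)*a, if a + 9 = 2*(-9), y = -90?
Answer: -150660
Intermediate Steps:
a = -27 (a = -9 + 2*(-9) = -9 - 18 = -27)
(-62*y)*a = -62*(-90)*(-27) = 5580*(-27) = -150660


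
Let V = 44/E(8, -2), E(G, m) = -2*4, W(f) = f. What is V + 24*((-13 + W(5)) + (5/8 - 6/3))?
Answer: -461/2 ≈ -230.50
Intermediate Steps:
E(G, m) = -8
V = -11/2 (V = 44/(-8) = 44*(-1/8) = -11/2 ≈ -5.5000)
V + 24*((-13 + W(5)) + (5/8 - 6/3)) = -11/2 + 24*((-13 + 5) + (5/8 - 6/3)) = -11/2 + 24*(-8 + (5*(1/8) - 6*1/3)) = -11/2 + 24*(-8 + (5/8 - 2)) = -11/2 + 24*(-8 - 11/8) = -11/2 + 24*(-75/8) = -11/2 - 225 = -461/2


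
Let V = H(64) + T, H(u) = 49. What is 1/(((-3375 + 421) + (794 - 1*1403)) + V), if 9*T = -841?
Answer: -9/32467 ≈ -0.00027720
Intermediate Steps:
T = -841/9 (T = (⅑)*(-841) = -841/9 ≈ -93.444)
V = -400/9 (V = 49 - 841/9 = -400/9 ≈ -44.444)
1/(((-3375 + 421) + (794 - 1*1403)) + V) = 1/(((-3375 + 421) + (794 - 1*1403)) - 400/9) = 1/((-2954 + (794 - 1403)) - 400/9) = 1/((-2954 - 609) - 400/9) = 1/(-3563 - 400/9) = 1/(-32467/9) = -9/32467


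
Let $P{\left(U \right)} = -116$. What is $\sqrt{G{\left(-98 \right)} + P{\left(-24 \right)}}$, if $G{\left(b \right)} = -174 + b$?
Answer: $2 i \sqrt{97} \approx 19.698 i$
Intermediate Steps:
$\sqrt{G{\left(-98 \right)} + P{\left(-24 \right)}} = \sqrt{\left(-174 - 98\right) - 116} = \sqrt{-272 - 116} = \sqrt{-388} = 2 i \sqrt{97}$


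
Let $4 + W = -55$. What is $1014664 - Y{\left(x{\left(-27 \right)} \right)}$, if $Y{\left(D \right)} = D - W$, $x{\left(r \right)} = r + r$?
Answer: $1014659$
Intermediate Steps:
$W = -59$ ($W = -4 - 55 = -59$)
$x{\left(r \right)} = 2 r$
$Y{\left(D \right)} = 59 + D$ ($Y{\left(D \right)} = D - -59 = D + 59 = 59 + D$)
$1014664 - Y{\left(x{\left(-27 \right)} \right)} = 1014664 - \left(59 + 2 \left(-27\right)\right) = 1014664 - \left(59 - 54\right) = 1014664 - 5 = 1014659$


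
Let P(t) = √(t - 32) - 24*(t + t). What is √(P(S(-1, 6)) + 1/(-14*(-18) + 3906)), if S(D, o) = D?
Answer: √(92208270 + 1920996*I*√33)/1386 ≈ 6.9406 + 0.41384*I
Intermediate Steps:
P(t) = √(-32 + t) - 48*t (P(t) = √(-32 + t) - 24*2*t = √(-32 + t) - 48*t)
√(P(S(-1, 6)) + 1/(-14*(-18) + 3906)) = √((√(-32 - 1) - 48*(-1)) + 1/(-14*(-18) + 3906)) = √((√(-33) + 48) + 1/(252 + 3906)) = √((I*√33 + 48) + 1/4158) = √((48 + I*√33) + 1/4158) = √(199585/4158 + I*√33)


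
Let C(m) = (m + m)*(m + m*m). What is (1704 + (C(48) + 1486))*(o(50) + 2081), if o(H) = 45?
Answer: 486815732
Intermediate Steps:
C(m) = 2*m*(m + m²) (C(m) = (2*m)*(m + m²) = 2*m*(m + m²))
(1704 + (C(48) + 1486))*(o(50) + 2081) = (1704 + (2*48²*(1 + 48) + 1486))*(45 + 2081) = (1704 + (2*2304*49 + 1486))*2126 = (1704 + (225792 + 1486))*2126 = (1704 + 227278)*2126 = 228982*2126 = 486815732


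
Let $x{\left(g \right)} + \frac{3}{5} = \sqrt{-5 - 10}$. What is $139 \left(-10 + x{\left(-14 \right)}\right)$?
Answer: $- \frac{7367}{5} + 139 i \sqrt{15} \approx -1473.4 + 538.34 i$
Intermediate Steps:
$x{\left(g \right)} = - \frac{3}{5} + i \sqrt{15}$ ($x{\left(g \right)} = - \frac{3}{5} + \sqrt{-5 - 10} = - \frac{3}{5} + \sqrt{-15} = - \frac{3}{5} + i \sqrt{15}$)
$139 \left(-10 + x{\left(-14 \right)}\right) = 139 \left(-10 - \left(\frac{3}{5} - i \sqrt{15}\right)\right) = 139 \left(- \frac{53}{5} + i \sqrt{15}\right) = - \frac{7367}{5} + 139 i \sqrt{15}$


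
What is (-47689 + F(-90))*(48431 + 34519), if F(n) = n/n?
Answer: -3955719600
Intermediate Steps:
F(n) = 1
(-47689 + F(-90))*(48431 + 34519) = (-47689 + 1)*(48431 + 34519) = -47688*82950 = -3955719600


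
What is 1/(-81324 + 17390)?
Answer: -1/63934 ≈ -1.5641e-5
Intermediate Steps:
1/(-81324 + 17390) = 1/(-63934) = -1/63934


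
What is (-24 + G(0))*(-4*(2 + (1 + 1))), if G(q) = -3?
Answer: 432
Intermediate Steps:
(-24 + G(0))*(-4*(2 + (1 + 1))) = (-24 - 3)*(-4*(2 + (1 + 1))) = -(-108)*(2 + 2) = -(-108)*4 = -27*(-16) = 432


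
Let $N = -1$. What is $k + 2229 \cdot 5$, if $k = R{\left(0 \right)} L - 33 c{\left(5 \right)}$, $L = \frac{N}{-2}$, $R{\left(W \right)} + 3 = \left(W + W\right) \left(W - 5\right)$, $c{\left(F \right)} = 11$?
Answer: $\frac{21561}{2} \approx 10781.0$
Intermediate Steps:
$R{\left(W \right)} = -3 + 2 W \left(-5 + W\right)$ ($R{\left(W \right)} = -3 + \left(W + W\right) \left(W - 5\right) = -3 + 2 W \left(-5 + W\right)$)
$L = \frac{1}{2}$ ($L = - \frac{1}{-2} = \left(-1\right) \left(- \frac{1}{2}\right) = \frac{1}{2} \approx 0.5$)
$k = - \frac{729}{2}$ ($k = \left(-3 - 0 + 2 \cdot 0^{2}\right) \frac{1}{2} - 363 = \left(-3 + 0 + 2 \cdot 0\right) \frac{1}{2} - 363 = \left(-3 + 0 + 0\right) \frac{1}{2} - 363 = \left(-3\right) \frac{1}{2} - 363 = - \frac{3}{2} - 363 = - \frac{729}{2} \approx -364.5$)
$k + 2229 \cdot 5 = - \frac{729}{2} + 2229 \cdot 5 = - \frac{729}{2} + 11145 = \frac{21561}{2}$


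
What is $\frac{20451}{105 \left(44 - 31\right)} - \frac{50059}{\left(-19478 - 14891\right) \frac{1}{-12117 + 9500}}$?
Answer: $- \frac{59372709892}{15637895} \approx -3796.7$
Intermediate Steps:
$\frac{20451}{105 \left(44 - 31\right)} - \frac{50059}{\left(-19478 - 14891\right) \frac{1}{-12117 + 9500}} = \frac{20451}{105 \cdot 13} - \frac{50059}{\left(-34369\right) \frac{1}{-2617}} = \frac{20451}{1365} - \frac{50059}{\left(-34369\right) \left(- \frac{1}{2617}\right)} = 20451 \cdot \frac{1}{1365} - \frac{50059}{\frac{34369}{2617}} = \frac{6817}{455} - \frac{131004403}{34369} = - \frac{59372709892}{15637895}$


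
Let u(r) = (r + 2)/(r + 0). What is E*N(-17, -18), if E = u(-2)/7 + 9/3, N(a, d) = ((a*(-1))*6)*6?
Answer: 1836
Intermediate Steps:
N(a, d) = -36*a (N(a, d) = (-a*6)*6 = -6*a*6 = -36*a)
u(r) = (2 + r)/r
E = 3 (E = ((2 - 2)/(-2))/7 + 9/3 = -1/2*0*(1/7) + 9*(1/3) = 0*(1/7) + 3 = 0 + 3 = 3)
E*N(-17, -18) = 3*(-36*(-17)) = 3*612 = 1836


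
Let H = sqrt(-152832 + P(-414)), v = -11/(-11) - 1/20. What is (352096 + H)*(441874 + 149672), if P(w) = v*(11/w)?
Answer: 208280980416 + 98591*I*sqrt(291053308870)/230 ≈ 2.0828e+11 + 2.3126e+8*I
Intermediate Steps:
v = 19/20 (v = -11*(-1/11) - 1*1/20 = 1 - 1/20 = 19/20 ≈ 0.95000)
P(w) = 209/(20*w) (P(w) = 19*(11/w)/20 = 209/(20*w))
H = I*sqrt(291053308870)/1380 (H = sqrt(-152832 + (209/20)/(-414)) = sqrt(-152832 + (209/20)*(-1/414)) = sqrt(-152832 - 209/8280) = sqrt(-1265449169/8280) = I*sqrt(291053308870)/1380 ≈ 390.94*I)
(352096 + H)*(441874 + 149672) = (352096 + I*sqrt(291053308870)/1380)*(441874 + 149672) = (352096 + I*sqrt(291053308870)/1380)*591546 = 208280980416 + 98591*I*sqrt(291053308870)/230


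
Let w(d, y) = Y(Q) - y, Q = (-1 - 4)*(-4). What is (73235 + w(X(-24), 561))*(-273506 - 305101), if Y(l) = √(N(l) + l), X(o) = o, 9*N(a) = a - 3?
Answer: -42049685118 - 192869*√197 ≈ -4.2052e+10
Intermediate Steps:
N(a) = -⅓ + a/9 (N(a) = (a - 3)/9 = (-3 + a)/9 = -⅓ + a/9)
Q = 20 (Q = -5*(-4) = 20)
Y(l) = √(-⅓ + 10*l/9) (Y(l) = √((-⅓ + l/9) + l) = √(-⅓ + 10*l/9))
w(d, y) = -y + √197/3 (w(d, y) = √(-3 + 10*20)/3 - y = √(-3 + 200)/3 - y = √197/3 - y = -y + √197/3)
(73235 + w(X(-24), 561))*(-273506 - 305101) = (73235 + (-1*561 + √197/3))*(-273506 - 305101) = (73235 + (-561 + √197/3))*(-578607) = (72674 + √197/3)*(-578607) = -42049685118 - 192869*√197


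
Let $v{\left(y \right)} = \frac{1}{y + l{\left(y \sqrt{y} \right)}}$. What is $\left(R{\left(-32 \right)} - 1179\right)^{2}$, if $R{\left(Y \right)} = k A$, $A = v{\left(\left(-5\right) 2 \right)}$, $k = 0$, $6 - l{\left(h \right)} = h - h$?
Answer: $1390041$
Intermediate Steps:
$l{\left(h \right)} = 6$ ($l{\left(h \right)} = 6 - \left(h - h\right) = 6 - 0 = 6 + 0 = 6$)
$v{\left(y \right)} = \frac{1}{6 + y}$ ($v{\left(y \right)} = \frac{1}{y + 6} = \frac{1}{6 + y}$)
$A = - \frac{1}{4}$ ($A = \frac{1}{6 - 10} = \frac{1}{-4} = - \frac{1}{4} \approx -0.25$)
$R{\left(Y \right)} = 0$ ($R{\left(Y \right)} = 0 \left(- \frac{1}{4}\right) = 0$)
$\left(R{\left(-32 \right)} - 1179\right)^{2} = \left(0 - 1179\right)^{2} = \left(-1179\right)^{2} = 1390041$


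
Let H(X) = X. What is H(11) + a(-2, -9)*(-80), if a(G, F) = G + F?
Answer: 891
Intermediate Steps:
a(G, F) = F + G
H(11) + a(-2, -9)*(-80) = 11 + (-9 - 2)*(-80) = 11 - 11*(-80) = 11 + 880 = 891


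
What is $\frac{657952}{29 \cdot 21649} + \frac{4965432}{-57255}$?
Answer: $- \frac{35399211976}{413171165} \approx -85.677$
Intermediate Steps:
$\frac{657952}{29 \cdot 21649} + \frac{4965432}{-57255} = \frac{657952}{627821} + 4965432 \left(- \frac{1}{57255}\right) = 657952 \cdot \frac{1}{627821} - \frac{1655144}{19085} = \frac{22688}{21649} - \frac{1655144}{19085} = - \frac{35399211976}{413171165}$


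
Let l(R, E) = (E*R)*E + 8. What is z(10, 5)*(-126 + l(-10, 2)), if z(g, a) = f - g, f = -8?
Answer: 2844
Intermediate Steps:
z(g, a) = -8 - g
l(R, E) = 8 + R*E² (l(R, E) = R*E² + 8 = 8 + R*E²)
z(10, 5)*(-126 + l(-10, 2)) = (-8 - 1*10)*(-126 + (8 - 10*2²)) = (-8 - 10)*(-126 + (8 - 10*4)) = -18*(-126 + (8 - 40)) = -18*(-126 - 32) = -18*(-158) = 2844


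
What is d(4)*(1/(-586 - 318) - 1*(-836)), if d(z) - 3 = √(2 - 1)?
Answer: 755743/226 ≈ 3344.0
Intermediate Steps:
d(z) = 4 (d(z) = 3 + √(2 - 1) = 3 + √1 = 3 + 1 = 4)
d(4)*(1/(-586 - 318) - 1*(-836)) = 4*(1/(-586 - 318) - 1*(-836)) = 4*(1/(-904) + 836) = 4*(-1/904 + 836) = 4*(755743/904) = 755743/226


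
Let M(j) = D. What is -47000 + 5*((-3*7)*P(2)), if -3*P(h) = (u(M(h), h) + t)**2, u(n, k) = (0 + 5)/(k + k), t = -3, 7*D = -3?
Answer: -750285/16 ≈ -46893.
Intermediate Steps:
D = -3/7 (D = (1/7)*(-3) = -3/7 ≈ -0.42857)
M(j) = -3/7
u(n, k) = 5/(2*k) (u(n, k) = 5/((2*k)) = 5*(1/(2*k)) = 5/(2*k))
P(h) = -(-3 + 5/(2*h))**2/3 (P(h) = -(5/(2*h) - 3)**2/3 = -(-3 + 5/(2*h))**2/3)
-47000 + 5*((-3*7)*P(2)) = -47000 + 5*((-3*7)*(-1/12*(-5 + 6*2)**2/2**2)) = -47000 + 5*(-(-7)*(-5 + 12)**2/(4*4)) = -47000 + 5*(-(-7)*7**2/(4*4)) = -47000 + 5*(-(-7)*49/(4*4)) = -47000 + 5*(-21*(-49/48)) = -47000 + 5*(343/16) = -47000 + 1715/16 = -750285/16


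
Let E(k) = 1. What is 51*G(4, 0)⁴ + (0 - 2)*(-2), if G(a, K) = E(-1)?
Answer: 55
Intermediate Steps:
G(a, K) = 1
51*G(4, 0)⁴ + (0 - 2)*(-2) = 51*1⁴ + (0 - 2)*(-2) = 51*1 - 2*(-2) = 51 + 4 = 55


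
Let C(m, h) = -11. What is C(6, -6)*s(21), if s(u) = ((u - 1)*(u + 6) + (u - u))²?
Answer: -3207600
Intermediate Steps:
s(u) = (-1 + u)²*(6 + u)² (s(u) = ((-1 + u)*(6 + u) + 0)² = ((-1 + u)*(6 + u))² = (-1 + u)²*(6 + u)²)
C(6, -6)*s(21) = -11*(-1 + 21)²*(6 + 21)² = -11*20²*27² = -4400*729 = -11*291600 = -3207600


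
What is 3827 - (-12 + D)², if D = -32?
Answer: 1891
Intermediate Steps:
3827 - (-12 + D)² = 3827 - (-12 - 32)² = 3827 - 1*(-44)² = 3827 - 1*1936 = 3827 - 1936 = 1891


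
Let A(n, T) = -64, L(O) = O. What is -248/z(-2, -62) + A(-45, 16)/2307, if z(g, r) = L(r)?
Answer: 9164/2307 ≈ 3.9723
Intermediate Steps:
z(g, r) = r
-248/z(-2, -62) + A(-45, 16)/2307 = -248/(-62) - 64/2307 = -248*(-1/62) - 64*1/2307 = 4 - 64/2307 = 9164/2307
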